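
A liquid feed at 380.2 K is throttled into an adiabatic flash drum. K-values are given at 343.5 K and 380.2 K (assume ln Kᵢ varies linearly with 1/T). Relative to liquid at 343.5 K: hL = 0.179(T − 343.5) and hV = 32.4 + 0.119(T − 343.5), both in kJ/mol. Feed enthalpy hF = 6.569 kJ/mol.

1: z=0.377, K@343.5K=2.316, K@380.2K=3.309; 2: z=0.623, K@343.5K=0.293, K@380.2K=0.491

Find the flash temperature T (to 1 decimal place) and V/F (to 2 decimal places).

Adiabatic flash: solve Rachford–Rice at each trial T, then check hF = ψ·hV(T) + (1−ψ)·hL(T).
  T = 343.5 K: K = (2.316, 0.293), RR gives ψ = 0.060, H_out = 1.939 kJ/mol
  T = 380.2 K: K = (3.309, 0.491), RR gives ψ = 0.471, H_out = 20.788 kJ/mol
  T = 361.9 K: K = (2.795, 0.385), RR gives ψ = 0.265, H_out = 11.602 kJ/mol
  T = 352.7 K: K = (2.550, 0.337), RR gives ψ = 0.167, H_out = 6.955 kJ/mol
  T = 348.1 K: K = (2.432, 0.314), RR gives ψ = 0.115, H_out = 4.513 kJ/mol
  T = 350.4 K: K = (2.491, 0.326), RR gives ψ = 0.141, H_out = 5.748 kJ/mol
Linear interpolation between T = 350.4 (H_out = 5.748) and T = 352.7 (H_out = 6.955) on hF = 6.569 gives T ≈ 352.0 K, at which ψ = 0.16.

T = 352.0 K, V/F = 0.16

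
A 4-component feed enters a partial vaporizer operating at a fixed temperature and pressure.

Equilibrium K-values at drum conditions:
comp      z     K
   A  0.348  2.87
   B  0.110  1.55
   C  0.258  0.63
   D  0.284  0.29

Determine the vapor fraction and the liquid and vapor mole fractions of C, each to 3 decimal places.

ψ = 0.438, x_C = 0.308, y_C = 0.194

Newton–Raphson from ψ = 0.65:
  ψ = 0.650: g = -0.1618, g' = -0.821 → ψ = 0.453
  ψ = 0.453: g = -0.0111, g' = -0.740 → ψ = 0.438
Converged at ψ = 0.438.
Compositions from xᵢ = zᵢ/(1+ψ(Kᵢ−1)), yᵢ = Kᵢxᵢ:
  A: x = 0.191, y = 0.549
  B: x = 0.089, y = 0.137
  C: x = 0.308, y = 0.194
  D: x = 0.412, y = 0.120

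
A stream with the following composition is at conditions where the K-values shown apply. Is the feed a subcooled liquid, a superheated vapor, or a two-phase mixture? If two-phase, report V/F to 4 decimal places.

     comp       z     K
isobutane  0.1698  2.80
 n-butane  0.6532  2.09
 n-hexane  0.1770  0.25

ΣzᵢKᵢ = 1.8849; Σzᵢ/Kᵢ = 1.0812.
Both exceed 1, so a two-phase solution exists.
Material balance + equilibrium reduce to Σ zᵢ(Kᵢ−1)/(1+ψ(Kᵢ−1)) = 0.
Iterate (Newton) starting at ψ = 0.5:
  ψ = 0.5000: g = 0.40930, g' = -0.7324 → ψ = 1.0000
  ψ = 1.0000: g = -0.08118, g' = -1.8408 → ψ = 0.9559
  ψ = 0.9559: g = -0.00793, g' = -1.5030 → ψ = 0.9506
Converged at ψ = 0.9506.

two-phase, V/F = 0.9506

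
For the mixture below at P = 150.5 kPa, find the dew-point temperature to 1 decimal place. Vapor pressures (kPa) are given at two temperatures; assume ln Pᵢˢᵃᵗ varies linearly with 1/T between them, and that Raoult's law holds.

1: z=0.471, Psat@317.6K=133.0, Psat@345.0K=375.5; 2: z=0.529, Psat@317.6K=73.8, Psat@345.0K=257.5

T = 328.2 K

Dew-point temperature: Σzᵢ·P/Pᵢˢᵃᵗ(T) = 1. Interpolate ln Pᵢˢᵃᵗ = aᵢ + bᵢ/T.
  T = 317.6 K: ΣzᵢP/Pᵢˢᵃᵗ = 1.6118
  T = 345.0 K: ΣzᵢP/Pᵢˢᵃᵗ = 0.4980
  T = 331.3 K: ΣzᵢP/Pᵢˢᵃᵗ = 0.8733
  T = 324.5 K: ΣzᵢP/Pᵢˢᵃᵗ = 1.1757
  T = 327.9 K: ΣzᵢP/Pᵢˢᵃᵗ = 1.0116
  T = 329.6 K: ΣzᵢP/Pᵢˢᵃᵗ = 0.9395
Interpolating between 327.9 K and 329.6 K gives T ≈ 328.2 K.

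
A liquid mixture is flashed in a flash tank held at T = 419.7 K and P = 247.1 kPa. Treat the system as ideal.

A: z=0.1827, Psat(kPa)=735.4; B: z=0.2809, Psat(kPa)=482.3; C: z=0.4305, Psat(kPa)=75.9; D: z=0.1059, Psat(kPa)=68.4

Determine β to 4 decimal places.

β = 0.2539

Raoult's law: Kᵢ = Pᵢˢᵃᵗ/P = Pᵢˢᵃᵗ/247.1.
  K_A = 735.4/247.1 = 2.976123, K_B = 482.3/247.1 = 1.951841, K_C = 75.9/247.1 = 0.307163, K_D = 68.4/247.1 = 0.276811
Let β = V/F and solve Σ zᵢ(Kᵢ−1)/(1+β(Kᵢ−1)) = 0.
Feasibility: ΣzᵢKᵢ = 1.2536, Σzᵢ/Kᵢ = 1.9894 — both > 1, two phases present.
Newton iteration, β⁰ = 0.5:
  β = 0.5000: g = -0.21356, g' = -0.9170 → β = 0.2671
  β = 0.2671: g = -0.01144, g' = -0.8637 → β = 0.2539
Converged at β = 0.2539.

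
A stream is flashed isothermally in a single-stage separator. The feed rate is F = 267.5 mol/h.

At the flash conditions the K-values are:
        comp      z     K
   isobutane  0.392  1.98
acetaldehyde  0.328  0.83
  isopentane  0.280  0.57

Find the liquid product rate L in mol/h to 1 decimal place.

L = 88.4 mol/h

Material balance + equilibrium reduce to Σ zᵢ(Kᵢ−1)/(1+ψ(Kᵢ−1)) = 0.
Feasibility: ΣzᵢKᵢ = 1.208, Σzᵢ/Kᵢ = 1.084 — both > 1, two phases present.
Iterate (Newton) starting at ψ = 0.47:
  ψ = 0.470: g = 0.0515, g' = -0.269 → ψ = 0.662
  ψ = 0.662: g = 0.0020, g' = -0.252 → ψ = 0.669
Converged at ψ = 0.669.
Then V = ψ·F = 0.6694·267.5 = 179.1 mol/h and L = F − V = 88.4 mol/h.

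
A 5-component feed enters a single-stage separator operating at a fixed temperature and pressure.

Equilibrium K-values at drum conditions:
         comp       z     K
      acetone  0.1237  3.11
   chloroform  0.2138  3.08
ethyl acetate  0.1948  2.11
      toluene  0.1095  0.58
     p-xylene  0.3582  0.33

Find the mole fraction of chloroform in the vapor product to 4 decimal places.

y_chloroform = 0.2994

Material balance + equilibrium reduce to Σ zᵢ(Kᵢ−1)/(1+ψ(Kᵢ−1)) = 0.
g(0) = ΣzᵢKᵢ − 1 = 0.6360 and g(1) = 1 − Σzᵢ/Kᵢ = -0.4758, so a root lies in (0, 1).
Newton iteration, ψ⁰ = 0.66:
  ψ = 0.6600: g = -0.07257, g' = -0.8942 → ψ = 0.5788
  ψ = 0.5788: g = -0.00188, g' = -0.8538 → ψ = 0.5766
Converged at ψ = 0.5766.
Compositions from xᵢ = zᵢ/(1+ψ(Kᵢ−1)), yᵢ = Kᵢxᵢ:
  acetone: x = 0.0558, y = 0.1735
  chloroform: x = 0.0972, y = 0.2994
  ethyl acetate: x = 0.1188, y = 0.2506
  toluene: x = 0.1445, y = 0.0838
  p-xylene: x = 0.5837, y = 0.1926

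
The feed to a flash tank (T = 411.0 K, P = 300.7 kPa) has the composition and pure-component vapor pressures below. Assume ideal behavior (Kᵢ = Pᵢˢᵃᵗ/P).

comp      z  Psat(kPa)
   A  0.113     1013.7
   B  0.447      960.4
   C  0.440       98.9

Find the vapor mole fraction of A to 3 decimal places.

y_A = 0.152

Raoult's law: Kᵢ = Pᵢˢᵃᵗ/P = Pᵢˢᵃᵗ/300.7.
  K_A = 1013.7/300.7 = 3.37113, K_B = 960.4/300.7 = 3.19388, K_C = 98.9/300.7 = 0.32890
Newton–Raphson from V/F = 0.5:
  V/F = 0.500: g = 0.1459, g' = -1.071 → V/F = 0.636
  V/F = 0.636: g = 0.0009, g' = -1.079 → V/F = 0.637
Converged at V/F = 0.637.
Compositions from xᵢ = zᵢ/(1+V/F(Kᵢ−1)), yᵢ = Kᵢxᵢ:
  A: x = 0.045, y = 0.152
  B: x = 0.186, y = 0.595
  C: x = 0.769, y = 0.253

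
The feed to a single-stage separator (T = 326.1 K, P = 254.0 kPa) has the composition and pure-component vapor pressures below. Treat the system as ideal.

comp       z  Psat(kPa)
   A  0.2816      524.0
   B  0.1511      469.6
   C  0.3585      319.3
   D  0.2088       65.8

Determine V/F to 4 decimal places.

V/F = 0.7131

Raoult's law: Kᵢ = Pᵢˢᵃᵗ/P = Pᵢˢᵃᵗ/254.0.
  K_A = 524.0/254.0 = 2.062992, K_B = 469.6/254.0 = 1.848819, K_C = 319.3/254.0 = 1.257087, K_D = 65.8/254.0 = 0.259055
Material balance + equilibrium reduce to Σ zᵢ(Kᵢ−1)/(1+V/F(Kᵢ−1)) = 0.
Check two-phase: ΣzᵢKᵢ = 1.3651 > 1 and Σzᵢ/Kᵢ = 1.3094 > 1, so g(0) = 0.3651 > 0 and g(1) = -0.3094 < 0.
Newton iteration, V/F⁰ = 0.5:
  V/F = 0.5000: g = 0.12141, g' = -0.4972 → V/F = 0.7442
  V/F = 0.7442: g = -0.02179, g' = -0.7264 → V/F = 0.7142
  V/F = 0.7142: g = -0.00073, g' = -0.6791 → V/F = 0.7131
Converged at V/F = 0.7131.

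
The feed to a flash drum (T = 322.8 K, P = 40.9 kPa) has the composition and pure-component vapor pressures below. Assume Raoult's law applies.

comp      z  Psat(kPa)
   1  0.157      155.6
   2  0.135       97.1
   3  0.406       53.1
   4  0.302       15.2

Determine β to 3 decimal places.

Raoult's law: Kᵢ = Pᵢˢᵃᵗ/P = Pᵢˢᵃᵗ/40.9.
  K_1 = 155.6/40.9 = 3.80440, K_2 = 97.1/40.9 = 2.37408, K_3 = 53.1/40.9 = 1.29829, K_4 = 15.2/40.9 = 0.37164
Material balance + equilibrium reduce to Σ zᵢ(Kᵢ−1)/(1+β(Kᵢ−1)) = 0.
Check two-phase: ΣzᵢKᵢ = 1.557 > 1 and Σzᵢ/Kᵢ = 1.223 > 1, so g(0) = 0.557 > 0 and g(1) = -0.223 < 0.
Newton–Raphson from β = 0.61:
  β = 0.610: g = 0.0581, g' = -0.583 → β = 0.710
  β = 0.710: g = -0.0014, g' = -0.616 → β = 0.707
Converged at β = 0.707.

β = 0.707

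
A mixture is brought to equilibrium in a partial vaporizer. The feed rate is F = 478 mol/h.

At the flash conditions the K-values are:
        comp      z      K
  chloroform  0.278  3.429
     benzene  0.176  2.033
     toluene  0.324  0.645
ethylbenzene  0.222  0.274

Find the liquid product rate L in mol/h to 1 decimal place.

Rachford–Rice: g(β) = Σ zᵢ(Kᵢ−1)/(1+β(Kᵢ−1)) = 0.
g(0) = ΣzᵢKᵢ − 1 = 0.581 and g(1) = 1 − Σzᵢ/Kᵢ = -0.480, so a root lies in (0, 1).
Newton–Raphson from β = 0.5:
  β = 0.500: g = 0.0320, g' = -0.765 → β = 0.542
Converged at β = 0.542.
Then V = β·F = 0.5419·478 = 259.0 mol/h and L = F − V = 219.0 mol/h.

L = 219.0 mol/h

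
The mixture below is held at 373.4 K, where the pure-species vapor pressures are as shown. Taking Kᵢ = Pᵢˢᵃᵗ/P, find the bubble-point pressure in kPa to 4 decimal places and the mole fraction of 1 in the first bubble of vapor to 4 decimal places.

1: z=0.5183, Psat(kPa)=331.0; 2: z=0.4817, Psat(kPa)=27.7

At the bubble point ψ → 0, so ΣzᵢKᵢ = 1 with Kᵢ = Pᵢˢᵃᵗ/P ⇒ P = ΣzᵢPᵢˢᵃᵗ.
P = 0.5183·331.0 + 0.4817·27.7 = 184.9004 kPa
yᵢ = zᵢPᵢˢᵃᵗ/P ⇒ y_1 = 0.5183·331.0/184.9004 = 0.9278

Pbub = 184.9004 kPa, y_1 = 0.9278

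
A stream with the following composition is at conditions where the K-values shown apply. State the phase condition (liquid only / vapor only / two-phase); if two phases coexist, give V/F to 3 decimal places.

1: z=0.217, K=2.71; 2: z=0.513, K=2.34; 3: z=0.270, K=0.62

ΣzᵢKᵢ = 1.956; Σzᵢ/Kᵢ = 0.735.
Since Σzᵢ/Kᵢ < 1 the mixture is above its dew point — single vapor phase.

vapor only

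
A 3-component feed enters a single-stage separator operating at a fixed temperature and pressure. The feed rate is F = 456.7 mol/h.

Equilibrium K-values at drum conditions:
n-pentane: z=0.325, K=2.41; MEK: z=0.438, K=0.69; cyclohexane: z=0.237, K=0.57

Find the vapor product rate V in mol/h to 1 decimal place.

Material balance + equilibrium reduce to Σ zᵢ(Kᵢ−1)/(1+V/F(Kᵢ−1)) = 0.
Check two-phase: ΣzᵢKᵢ = 1.221 > 1 and Σzᵢ/Kᵢ = 1.185 > 1, so g(0) = 0.221 > 0 and g(1) = -0.185 < 0.
Newton iteration, V/F⁰ = 0.41:
  V/F = 0.410: g = 0.0111, g' = -0.379 → V/F = 0.439
  V/F = 0.439: g = 0.0001, g' = -0.369 → V/F = 0.440
Converged at V/F = 0.440.
Then V = V/F·F = 0.4397·456.7 = 200.8 mol/h and L = F − V = 255.9 mol/h.

V = 200.8 mol/h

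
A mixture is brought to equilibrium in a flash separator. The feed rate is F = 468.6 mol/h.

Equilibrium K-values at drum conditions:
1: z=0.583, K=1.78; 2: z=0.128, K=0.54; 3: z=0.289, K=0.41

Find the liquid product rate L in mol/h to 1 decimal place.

Let ψ = V/F and solve Σ zᵢ(Kᵢ−1)/(1+ψ(Kᵢ−1)) = 0.
g(0) = ΣzᵢKᵢ − 1 = 0.225 and g(1) = 1 − Σzᵢ/Kᵢ = -0.269, so a root lies in (0, 1).
Newton iteration, ψ⁰ = 0.59:
  ψ = 0.590: g = -0.0309, g' = -0.454 → ψ = 0.522
  ψ = 0.522: g = -0.0007, g' = -0.436 → ψ = 0.520
Converged at ψ = 0.520.
Then V = ψ·F = 0.5204·468.6 = 243.8 mol/h and L = F − V = 224.8 mol/h.

L = 224.8 mol/h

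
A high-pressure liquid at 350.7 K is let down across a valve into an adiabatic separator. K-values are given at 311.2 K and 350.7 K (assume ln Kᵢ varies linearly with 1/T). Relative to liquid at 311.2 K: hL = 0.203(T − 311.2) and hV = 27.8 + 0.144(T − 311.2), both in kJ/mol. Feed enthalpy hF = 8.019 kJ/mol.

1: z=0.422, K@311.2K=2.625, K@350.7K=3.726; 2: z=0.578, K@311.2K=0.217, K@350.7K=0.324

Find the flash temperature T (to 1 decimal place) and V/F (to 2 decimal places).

Adiabatic flash: solve Rachford–Rice at each trial T, then check hF = ψ·hV(T) + (1−ψ)·hL(T).
  T = 311.2 K: K = (2.625, 0.217), RR gives ψ = 0.183, H_out = 5.095 kJ/mol
  T = 350.7 K: K = (3.726, 0.324), RR gives ψ = 0.412, H_out = 18.518 kJ/mol
  T = 330.9 K: K = (3.159, 0.268), RR gives ψ = 0.309, H_out = 12.228 kJ/mol
  T = 321.0 K: K = (2.886, 0.242), RR gives ψ = 0.250, H_out = 8.802 kJ/mol
  T = 316.1 K: K = (2.755, 0.229), RR gives ψ = 0.218, H_out = 6.996 kJ/mol
  T = 318.6 K: K = (2.822, 0.236), RR gives ψ = 0.235, H_out = 7.928 kJ/mol
Linear interpolation between T = 318.6 (H_out = 7.928) and T = 321.0 (H_out = 8.802) on hF = 8.019 gives T ≈ 318.8 K, at which ψ = 0.24.

T = 318.8 K, V/F = 0.24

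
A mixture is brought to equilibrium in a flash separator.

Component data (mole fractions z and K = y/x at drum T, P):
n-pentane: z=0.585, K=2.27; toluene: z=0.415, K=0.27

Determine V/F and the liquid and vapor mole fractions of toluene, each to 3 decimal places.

Rachford–Rice: g(V/F) = Σ zᵢ(Kᵢ−1)/(1+V/F(Kᵢ−1)) = 0.
Feasibility: ΣzᵢKᵢ = 1.440, Σzᵢ/Kᵢ = 1.795 — both > 1, two phases present.
Newton iteration, V/F⁰ = 0.5:
  V/F = 0.500: g = -0.0227, g' = -0.901 → V/F = 0.475
Converged at V/F = 0.475.
Compositions from xᵢ = zᵢ/(1+V/F(Kᵢ−1)), yᵢ = Kᵢxᵢ:
  n-pentane: x = 0.365, y = 0.829
  toluene: x = 0.635, y = 0.171

V/F = 0.475, x_toluene = 0.635, y_toluene = 0.171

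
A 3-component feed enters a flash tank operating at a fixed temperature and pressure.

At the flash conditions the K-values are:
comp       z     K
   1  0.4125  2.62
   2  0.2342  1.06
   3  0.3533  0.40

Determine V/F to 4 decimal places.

Material balance + equilibrium reduce to Σ zᵢ(Kᵢ−1)/(1+V/F(Kᵢ−1)) = 0.
g(0) = ΣzᵢKᵢ − 1 = 0.4703 and g(1) = 1 − Σzᵢ/Kᵢ = -0.2616, so a root lies in (0, 1).
Newton iteration, V/F⁰ = 0.63:
  V/F = 0.6300: g = 0.00345, g' = -0.5947 → V/F = 0.6358
Converged at V/F = 0.6358.

V/F = 0.6358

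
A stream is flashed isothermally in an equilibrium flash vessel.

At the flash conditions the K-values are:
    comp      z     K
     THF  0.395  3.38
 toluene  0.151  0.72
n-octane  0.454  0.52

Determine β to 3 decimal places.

Newton iteration, β⁰ = 0.5:
  β = 0.500: g = 0.0934, g' = -0.664 → β = 0.641
  β = 0.641: g = 0.0061, g' = -0.587 → β = 0.651
Converged at β = 0.651.

β = 0.651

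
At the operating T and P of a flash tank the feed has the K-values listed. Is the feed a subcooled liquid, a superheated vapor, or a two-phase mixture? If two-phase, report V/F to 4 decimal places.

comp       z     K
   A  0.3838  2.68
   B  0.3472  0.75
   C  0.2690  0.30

two-phase, V/F = 0.4417

ΣzᵢKᵢ = 1.3697; Σzᵢ/Kᵢ = 1.5028.
Both exceed 1, so a two-phase solution exists.
Newton–Raphson from ψ = 0.5:
  ψ = 0.5000: g = -0.03847, g' = -0.6603 → ψ = 0.4417
Converged at ψ = 0.4417.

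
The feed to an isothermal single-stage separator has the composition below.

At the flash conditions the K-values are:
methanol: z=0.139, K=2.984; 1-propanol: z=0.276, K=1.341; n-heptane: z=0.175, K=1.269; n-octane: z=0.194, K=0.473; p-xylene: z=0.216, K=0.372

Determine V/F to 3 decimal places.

V/F = 0.329

Iterate (Newton) starting at V/F = 0.44:
  V/F = 0.440: g = -0.0494, g' = -0.444 → V/F = 0.329
Converged at V/F = 0.329.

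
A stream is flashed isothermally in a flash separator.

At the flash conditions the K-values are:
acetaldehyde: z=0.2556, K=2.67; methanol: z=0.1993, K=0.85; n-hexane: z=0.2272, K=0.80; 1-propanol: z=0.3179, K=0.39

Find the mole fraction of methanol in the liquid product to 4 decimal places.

x_methanol = 0.2067

Rachford–Rice: g(β) = Σ zᵢ(Kᵢ−1)/(1+β(Kᵢ−1)) = 0.
g(0) = ΣzᵢKᵢ − 1 = 0.1576 and g(1) = 1 − Σzᵢ/Kᵢ = -0.4293, so a root lies in (0, 1).
Iterate (Newton) starting at β = 0.49:
  β = 0.4900: g = -0.12448, g' = -0.4727 → β = 0.2266
  β = 0.2266: g = 0.00608, g' = -0.5492 → β = 0.2377
  β = 0.2377: g = 0.00004, g' = -0.5419 → β = 0.2378
Converged at β = 0.2378.
Compositions from xᵢ = zᵢ/(1+β(Kᵢ−1)), yᵢ = Kᵢxᵢ:
  acetaldehyde: x = 0.1830, y = 0.4885
  methanol: x = 0.2067, y = 0.1757
  n-hexane: x = 0.2385, y = 0.1908
  1-propanol: x = 0.3718, y = 0.1450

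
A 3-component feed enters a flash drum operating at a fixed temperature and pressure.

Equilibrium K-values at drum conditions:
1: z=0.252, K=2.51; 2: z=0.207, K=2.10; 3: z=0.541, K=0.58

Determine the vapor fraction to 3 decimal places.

Let ψ = V/F and solve Σ zᵢ(Kᵢ−1)/(1+ψ(Kᵢ−1)) = 0.
g(0) = ΣzᵢKᵢ − 1 = 0.381 and g(1) = 1 − Σzᵢ/Kᵢ = -0.132, so a root lies in (0, 1).
Iterate (Newton) starting at ψ = 0.51:
  ψ = 0.510: g = 0.0717, g' = -0.441 → ψ = 0.673
  ψ = 0.673: g = 0.0030, g' = -0.410 → ψ = 0.680
Converged at ψ = 0.680.

ψ = 0.680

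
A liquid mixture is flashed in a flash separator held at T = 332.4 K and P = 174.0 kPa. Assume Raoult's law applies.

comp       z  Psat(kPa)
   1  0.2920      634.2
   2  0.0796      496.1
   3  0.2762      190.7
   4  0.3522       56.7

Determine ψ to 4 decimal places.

Raoult's law: Kᵢ = Pᵢˢᵃᵗ/P = Pᵢˢᵃᵗ/174.0.
  K_1 = 634.2/174.0 = 3.644828, K_2 = 496.1/174.0 = 2.851149, K_3 = 190.7/174.0 = 1.095977, K_4 = 56.7/174.0 = 0.325862
Let ψ = V/F and solve Σ zᵢ(Kᵢ−1)/(1+ψ(Kᵢ−1)) = 0.
Check two-phase: ΣzᵢKᵢ = 1.7087 > 1 and Σzᵢ/Kᵢ = 1.4409 > 1, so g(0) = 0.7087 > 0 and g(1) = -0.4409 < 0.
Newton–Raphson from ψ = 0.5:
  ψ = 0.5000: g = 0.07620, g' = -0.8188 → ψ = 0.5931
  ψ = 0.5931: g = 0.00040, g' = -0.8182 → ψ = 0.5936
Converged at ψ = 0.5936.

ψ = 0.5936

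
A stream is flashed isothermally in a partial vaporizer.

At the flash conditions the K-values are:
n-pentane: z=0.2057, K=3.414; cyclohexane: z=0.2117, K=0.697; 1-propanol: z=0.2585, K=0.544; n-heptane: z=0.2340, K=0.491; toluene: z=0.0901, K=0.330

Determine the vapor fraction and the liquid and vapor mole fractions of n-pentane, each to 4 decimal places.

ψ = 0.1214, x_n-pentane = 0.1591, y_n-pentane = 0.5431

Let ψ = V/F and solve Σ zᵢ(Kᵢ−1)/(1+ψ(Kᵢ−1)) = 0.
g(0) = ΣzᵢKᵢ − 1 = 0.1351 and g(1) = 1 − Σzᵢ/Kᵢ = -0.5888, so a root lies in (0, 1).
Iterate (Newton) starting at ψ = 0.44:
  ψ = 0.4400: g = -0.21976, g' = -0.5739 → ψ = 0.0571
  ψ = 0.0571: g = 0.06471, g' = -1.1109 → ψ = 0.1153
  ψ = 0.1153: g = 0.00559, g' = -0.9302 → ψ = 0.1213
  ψ = 0.1213: g = 0.00005, g' = -0.9151 → ψ = 0.1214
Converged at ψ = 0.1214.
Compositions from xᵢ = zᵢ/(1+ψ(Kᵢ−1)), yᵢ = Kᵢxᵢ:
  n-pentane: x = 0.1591, y = 0.5431
  cyclohexane: x = 0.2198, y = 0.1532
  1-propanol: x = 0.2736, y = 0.1489
  n-heptane: x = 0.2494, y = 0.1225
  toluene: x = 0.0981, y = 0.0324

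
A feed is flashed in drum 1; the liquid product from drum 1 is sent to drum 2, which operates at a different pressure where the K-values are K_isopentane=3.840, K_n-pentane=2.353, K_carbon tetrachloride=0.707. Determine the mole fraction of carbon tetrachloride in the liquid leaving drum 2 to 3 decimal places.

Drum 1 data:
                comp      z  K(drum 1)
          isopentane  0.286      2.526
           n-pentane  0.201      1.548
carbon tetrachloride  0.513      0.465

x_carbon tetrachloride (drum 2) = 0.870

Drum 1:
Newton–Raphson from ψ₁ = 0.39:
  ψ₁ = 0.390: g = 0.0175, g' = -0.537 → ψ₁ = 0.423
Converged at ψ₁ = 0.423.
Drum-1 compositions:
  isopentane: x = 0.174, y = 0.439
  n-pentane: x = 0.163, y = 0.253
  carbon tetrachloride: x = 0.663, y = 0.308
Drum-2 feed = drum-1 liquid: z₂ = (0.1738, 0.1632, 0.6630).
Drum 2:
Let ψ₂ = V/F and solve Σ zᵢ(Kᵢ−1)/(1+ψ₂(Kᵢ−1)) = 0.
g(0) = ΣzᵢKᵢ − 1 = 0.520 and g(1) = 1 − Σzᵢ/Kᵢ = -0.052, so a root lies in (0, 1).
Newton iteration, ψ₂⁰ = 0.48:
  ψ₂ = 0.480: g = 0.1167, g' = -0.438 → ψ₂ = 0.747
  ψ₂ = 0.747: g = 0.0194, g' = -0.311 → ψ₂ = 0.809
  ψ₂ = 0.809: g = 0.0005, g' = -0.295 → ψ₂ = 0.811
Converged at ψ₂ = 0.811.
  isopentane: x = 0.053, y = 0.202
  n-pentane: x = 0.078, y = 0.183
  carbon tetrachloride: x = 0.870, y = 0.615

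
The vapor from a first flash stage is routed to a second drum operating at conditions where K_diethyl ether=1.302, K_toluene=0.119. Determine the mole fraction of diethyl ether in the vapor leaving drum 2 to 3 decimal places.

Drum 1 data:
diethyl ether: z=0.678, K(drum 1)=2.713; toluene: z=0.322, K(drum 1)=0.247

y_diethyl ether (drum 2) = 0.970

Drum 1:
Material balance + equilibrium reduce to Σ zᵢ(Kᵢ−1)/(1+ψ₁(Kᵢ−1)) = 0.
g(0) = ΣzᵢKᵢ − 1 = 0.919 and g(1) = 1 − Σzᵢ/Kᵢ = -0.554, so a root lies in (0, 1).
Binary case is linear: z₁(K₁−1)(1+ψ₁(K₂−1)) + z₂(K₂−1)(1+ψ₁(K₁−1)) = 0
⇒ ψ₁ = [z₁(K₁−1)+z₂(K₂−1)] / [−(K₁−1)(K₂−1)] = 0.9189/1.2899 = 0.712
Drum-1 compositions:
  diethyl ether: x = 0.305, y = 0.828
  toluene: x = 0.695, y = 0.172
Drum-2 feed = drum-1 vapor: z₂ = (0.8284, 0.1716).
Drum 2:
Binary case is linear: z₁(K₁−1)(1+ψ₂(K₂−1)) + z₂(K₂−1)(1+ψ₂(K₁−1)) = 0
⇒ ψ₂ = [z₁(K₁−1)+z₂(K₂−1)] / [−(K₁−1)(K₂−1)] = 0.0990/0.2661 = 0.372
  diethyl ether: x = 0.745, y = 0.970
  toluene: x = 0.255, y = 0.030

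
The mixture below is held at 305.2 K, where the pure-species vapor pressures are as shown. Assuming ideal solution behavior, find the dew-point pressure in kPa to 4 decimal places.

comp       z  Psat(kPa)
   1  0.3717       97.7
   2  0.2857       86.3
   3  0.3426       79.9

At the dew point ψ → 1, so Σzᵢ/Kᵢ = 1 with Kᵢ = Pᵢˢᵃᵗ/P ⇒ 1/P = Σzᵢ/Pᵢˢᵃᵗ.
1/P = 0.3717/97.7 + 0.2857/86.3 + 0.3426/79.9 = 0.0114029 ⇒ P = 87.6969 kPa

Pdew = 87.6969 kPa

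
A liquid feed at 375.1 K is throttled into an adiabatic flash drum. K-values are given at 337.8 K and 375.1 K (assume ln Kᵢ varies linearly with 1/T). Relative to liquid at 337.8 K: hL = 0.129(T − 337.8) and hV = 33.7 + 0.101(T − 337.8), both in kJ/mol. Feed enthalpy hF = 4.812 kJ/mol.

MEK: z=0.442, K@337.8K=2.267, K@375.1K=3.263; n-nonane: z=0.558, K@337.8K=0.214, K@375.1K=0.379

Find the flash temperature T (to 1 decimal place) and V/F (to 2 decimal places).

T = 339.2 K, V/F = 0.14

Adiabatic flash: solve Rachford–Rice at each trial T, then check hF = ψ·hV(T) + (1−ψ)·hL(T).
  T = 337.8 K: K = (2.267, 0.214), RR gives ψ = 0.122, H_out = 4.109 kJ/mol
  T = 375.1 K: K = (3.263, 0.379), RR gives ψ = 0.465, H_out = 20.002 kJ/mol
  T = 356.5 K: K = (2.747, 0.289), RR gives ψ = 0.303, H_out = 12.450 kJ/mol
  T = 347.1 K: K = (2.501, 0.250), RR gives ψ = 0.217, H_out = 8.464 kJ/mol
  T = 342.5 K: K = (2.384, 0.232), RR gives ψ = 0.172, H_out = 6.379 kJ/mol
  T = 340.1 K: K = (2.324, 0.222), RR gives ψ = 0.147, H_out = 5.240 kJ/mol
Linear interpolation between T = 337.8 (H_out = 4.109) and T = 340.1 (H_out = 5.240) on hF = 4.812 gives T ≈ 339.2 K, at which ψ = 0.14.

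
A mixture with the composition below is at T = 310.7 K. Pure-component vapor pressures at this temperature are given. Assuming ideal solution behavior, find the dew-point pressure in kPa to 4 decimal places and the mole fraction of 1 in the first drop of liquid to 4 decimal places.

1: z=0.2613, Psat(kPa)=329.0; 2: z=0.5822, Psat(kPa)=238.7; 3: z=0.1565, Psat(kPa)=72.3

Pdew = 185.2585 kPa, x_1 = 0.1471

At the dew point ψ → 1, so Σzᵢ/Kᵢ = 1 with Kᵢ = Pᵢˢᵃᵗ/P ⇒ 1/P = Σzᵢ/Pᵢˢᵃᵗ.
1/P = 0.2613/329.0 + 0.5822/238.7 + 0.1565/72.3 = 0.0053979 ⇒ P = 185.2585 kPa
xᵢ = zᵢP/Pᵢˢᵃᵗ ⇒ x_1 = 0.2613·185.2585/329.0 = 0.1471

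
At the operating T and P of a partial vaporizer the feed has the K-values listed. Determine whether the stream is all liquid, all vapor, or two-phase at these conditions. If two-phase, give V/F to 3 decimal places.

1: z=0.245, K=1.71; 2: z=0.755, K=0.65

ΣzᵢKᵢ = 0.910; Σzᵢ/Kᵢ = 1.305.
Since ΣzᵢKᵢ < 1 the mixture is below its bubble point — single liquid phase.

all liquid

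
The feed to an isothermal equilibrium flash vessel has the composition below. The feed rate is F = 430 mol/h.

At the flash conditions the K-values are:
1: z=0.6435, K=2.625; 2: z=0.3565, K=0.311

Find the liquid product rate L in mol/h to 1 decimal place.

L = 122.7 mol/h

Newton iteration, ψ⁰ = 0.64:
  ψ = 0.6400: g = 0.07322, g' = -0.9498 → ψ = 0.7171
  ψ = 0.7171: g = -0.00256, g' = -1.0236 → ψ = 0.7146
Converged at ψ = 0.7146.
Then V = ψ·F = 0.7146·430 = 307.3 mol/h and L = F − V = 122.7 mol/h.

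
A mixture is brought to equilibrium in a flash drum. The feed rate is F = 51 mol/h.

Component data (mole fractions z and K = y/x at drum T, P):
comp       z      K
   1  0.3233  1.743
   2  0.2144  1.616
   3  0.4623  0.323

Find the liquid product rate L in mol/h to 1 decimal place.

Let ψ = V/F and solve Σ zᵢ(Kᵢ−1)/(1+ψ(Kᵢ−1)) = 0.
Check two-phase: ΣzᵢKᵢ = 1.0593 > 1 and Σzᵢ/Kᵢ = 1.7494 > 1, so g(0) = 0.0593 > 0 and g(1) = -0.7494 < 0.
Newton–Raphson from ψ = 0.5:
  ψ = 0.5000: g = -0.19702, g' = -0.6267 → ψ = 0.1856
  ψ = 0.1856: g = -0.02834, g' = -0.4805 → ψ = 0.1266
  ψ = 0.1266: g = -0.00026, g' = -0.4726 → ψ = 0.1261
Converged at ψ = 0.1261.
Then V = ψ·F = 0.1261·51 = 6.4 mol/h and L = F − V = 44.6 mol/h.

L = 44.6 mol/h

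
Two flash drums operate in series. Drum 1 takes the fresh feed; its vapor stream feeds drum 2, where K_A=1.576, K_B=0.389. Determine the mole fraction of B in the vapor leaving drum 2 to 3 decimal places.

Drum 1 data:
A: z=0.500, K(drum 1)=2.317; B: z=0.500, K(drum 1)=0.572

y_B (drum 2) = 0.189

Drum 1:
Material balance + equilibrium reduce to Σ zᵢ(Kᵢ−1)/(1+ψ₁(Kᵢ−1)) = 0.
g(0) = ΣzᵢKᵢ − 1 = 0.445 and g(1) = 1 − Σzᵢ/Kᵢ = -0.090, so a root lies in (0, 1).
Newton iteration, ψ₁⁰ = 0.51:
  ψ₁ = 0.510: g = 0.1202, g' = -0.460 → ψ₁ = 0.771
  ψ₁ = 0.771: g = 0.0073, g' = -0.418 → ψ₁ = 0.789
Converged at ψ₁ = 0.789.
Drum-1 compositions:
  A: x = 0.245, y = 0.568
  B: x = 0.755, y = 0.432
Drum-2 feed = drum-1 vapor: z₂ = (0.5683, 0.4317).
Drum 2:
Let ψ₂ = V/F and solve Σ zᵢ(Kᵢ−1)/(1+ψ₂(Kᵢ−1)) = 0.
Feasibility: ΣzᵢKᵢ = 1.064, Σzᵢ/Kᵢ = 1.470 — both > 1, two phases present.
Iterate (Newton) starting at ψ₂ = 0.5:
  ψ₂ = 0.500: g = -0.1257, g' = -0.448 → ψ₂ = 0.219
  ψ₂ = 0.219: g = -0.0140, g' = -0.364 → ψ₂ = 0.181
Converged at ψ₂ = 0.181.
  A: x = 0.515, y = 0.811
  B: x = 0.485, y = 0.189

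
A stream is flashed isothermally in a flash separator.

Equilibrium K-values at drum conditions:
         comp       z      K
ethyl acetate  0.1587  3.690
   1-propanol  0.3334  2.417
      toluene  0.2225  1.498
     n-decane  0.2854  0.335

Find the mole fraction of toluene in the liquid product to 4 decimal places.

x_toluene = 0.1572

Rachford–Rice: g(ψ) = Σ zᵢ(Kᵢ−1)/(1+ψ(Kᵢ−1)) = 0.
Feasibility: ΣzᵢKᵢ = 1.8203, Σzᵢ/Kᵢ = 1.1814 — both > 1, two phases present.
Iterate (Newton) starting at ψ = 0.5:
  ψ = 0.5000: g = 0.26295, g' = -0.7568 → ψ = 0.8474
  ψ = 0.8474: g = -0.01210, g' = -0.9348 → ψ = 0.8345
  ψ = 0.8345: g = -0.00013, g' = -0.9143 → ψ = 0.8343
Converged at ψ = 0.8343.
Compositions from xᵢ = zᵢ/(1+ψ(Kᵢ−1)), yᵢ = Kᵢxᵢ:
  ethyl acetate: x = 0.0489, y = 0.1805
  1-propanol: x = 0.1528, y = 0.3693
  toluene: x = 0.1572, y = 0.2355
  n-decane: x = 0.6411, y = 0.2148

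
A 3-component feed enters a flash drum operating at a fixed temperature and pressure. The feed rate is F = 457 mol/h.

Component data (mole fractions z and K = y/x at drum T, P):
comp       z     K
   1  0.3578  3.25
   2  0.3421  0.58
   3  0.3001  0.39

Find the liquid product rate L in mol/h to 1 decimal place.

Rachford–Rice: g(V/F) = Σ zᵢ(Kᵢ−1)/(1+V/F(Kᵢ−1)) = 0.
g(0) = ΣzᵢKᵢ − 1 = 0.4783 and g(1) = 1 − Σzᵢ/Kᵢ = -0.4694, so a root lies in (0, 1).
Newton iteration, V/F⁰ = 0.5:
  V/F = 0.5000: g = -0.06643, g' = -0.7290 → V/F = 0.4089
  V/F = 0.4089: g = 0.00194, g' = -0.7775 → V/F = 0.4114
Converged at V/F = 0.4114.
Then V = V/F·F = 0.4114·457 = 188.0 mol/h and L = F − V = 269.0 mol/h.

L = 269.0 mol/h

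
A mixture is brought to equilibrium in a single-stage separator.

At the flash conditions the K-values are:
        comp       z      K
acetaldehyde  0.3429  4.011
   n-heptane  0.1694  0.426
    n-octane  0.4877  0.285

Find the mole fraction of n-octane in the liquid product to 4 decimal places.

Material balance + equilibrium reduce to Σ zᵢ(Kᵢ−1)/(1+β(Kᵢ−1)) = 0.
Check two-phase: ΣzᵢKᵢ = 1.5865 > 1 and Σzᵢ/Kᵢ = 2.1944 > 1, so g(0) = 0.5865 > 0 and g(1) = -1.1944 < 0.
Newton iteration, β⁰ = 0.58:
  β = 0.5800: g = -0.36560, g' = -1.2654 → β = 0.2911
  β = 0.2911: g = -0.00686, g' = -1.3610 → β = 0.2860
  β = 0.2860: g = 0.00003, g' = -1.3713 → β = 0.2861
Converged at β = 0.2861.
Compositions from xᵢ = zᵢ/(1+β(Kᵢ−1)), yᵢ = Kᵢxᵢ:
  acetaldehyde: x = 0.1842, y = 0.7389
  n-heptane: x = 0.2027, y = 0.0863
  n-octane: x = 0.6131, y = 0.1747

x_n-octane = 0.6131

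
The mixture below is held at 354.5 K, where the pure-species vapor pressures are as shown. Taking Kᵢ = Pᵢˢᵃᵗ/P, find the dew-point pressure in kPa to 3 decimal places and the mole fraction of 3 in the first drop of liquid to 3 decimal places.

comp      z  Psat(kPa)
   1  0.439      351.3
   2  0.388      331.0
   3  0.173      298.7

At the dew point ψ → 1, so Σzᵢ/Kᵢ = 1 with Kᵢ = Pᵢˢᵃᵗ/P ⇒ 1/P = Σzᵢ/Pᵢˢᵃᵗ.
1/P = 0.439/351.3 + 0.388/331.0 + 0.173/298.7 = 0.003001 ⇒ P = 333.219 kPa
xᵢ = zᵢP/Pᵢˢᵃᵗ ⇒ x_3 = 0.173·333.219/298.7 = 0.193

Pdew = 333.219 kPa, x_3 = 0.193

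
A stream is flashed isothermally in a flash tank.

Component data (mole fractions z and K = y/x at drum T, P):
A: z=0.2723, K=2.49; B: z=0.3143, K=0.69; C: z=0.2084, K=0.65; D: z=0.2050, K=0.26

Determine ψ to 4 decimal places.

ψ = 0.1206

Material balance + equilibrium reduce to Σ zᵢ(Kᵢ−1)/(1+ψ(Kᵢ−1)) = 0.
Check two-phase: ΣzᵢKᵢ = 1.0837 > 1 and Σzᵢ/Kᵢ = 1.6739 > 1, so g(0) = 0.0837 > 0 and g(1) = -0.6739 < 0.
Newton iteration, ψ⁰ = 0.5:
  ψ = 0.5000: g = -0.21200, g' = -0.5612 → ψ = 0.1222
  ψ = 0.1222: g = -0.00103, g' = -0.6288 → ψ = 0.1206
Converged at ψ = 0.1206.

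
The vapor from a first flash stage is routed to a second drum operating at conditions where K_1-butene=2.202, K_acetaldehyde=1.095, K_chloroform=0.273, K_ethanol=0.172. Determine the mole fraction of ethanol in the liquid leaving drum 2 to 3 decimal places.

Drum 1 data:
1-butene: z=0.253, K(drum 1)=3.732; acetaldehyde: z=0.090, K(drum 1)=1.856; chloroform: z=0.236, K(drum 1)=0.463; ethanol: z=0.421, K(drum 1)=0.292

x_ethanol (drum 2) = 0.303

Drum 1:
Rachford–Rice: g(ψ₁) = Σ zᵢ(Kᵢ−1)/(1+ψ₁(Kᵢ−1)) = 0.
g(0) = ΣzᵢKᵢ − 1 = 0.343 and g(1) = 1 − Σzᵢ/Kᵢ = -1.068, so a root lies in (0, 1).
Newton iteration, ψ₁⁰ = 0.3:
  ψ₁ = 0.300: g = -0.0884, g' = -1.049 → ψ₁ = 0.216
  ψ₁ = 0.216: g = 0.0047, g' = -1.175 → ψ₁ = 0.220
Converged at ψ₁ = 0.220.
Drum-1 compositions:
  1-butene: x = 0.158, y = 0.590
  acetaldehyde: x = 0.076, y = 0.141
  chloroform: x = 0.268, y = 0.124
  ethanol: x = 0.499, y = 0.146
Drum-2 feed = drum-1 vapor: z₂ = (0.5899, 0.1406, 0.1239, 0.1456).
Drum 2:
Rachford–Rice: g(ψ₂) = Σ zᵢ(Kᵢ−1)/(1+ψ₂(Kᵢ−1)) = 0.
Feasibility: ΣzᵢKᵢ = 1.512, Σzᵢ/Kᵢ = 1.697 — both > 1, two phases present.
Iterate (Newton) starting at ψ₂ = 0.58:
  ψ₂ = 0.580: g = 0.0428, g' = -0.862 → ψ₂ = 0.630
  ψ₂ = 0.630: g = -0.0017, g' = -0.936 → ψ₂ = 0.628
Converged at ψ₂ = 0.628.
  1-butene: x = 0.336, y = 0.740
  acetaldehyde: x = 0.133, y = 0.145
  chloroform: x = 0.228, y = 0.062
  ethanol: x = 0.303, y = 0.052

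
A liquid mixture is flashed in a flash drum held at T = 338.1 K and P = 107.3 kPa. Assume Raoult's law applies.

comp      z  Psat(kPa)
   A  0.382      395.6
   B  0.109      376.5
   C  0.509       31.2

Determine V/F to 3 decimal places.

Raoult's law: Kᵢ = Pᵢˢᵃᵗ/P = Pᵢˢᵃᵗ/107.3.
  K_A = 395.6/107.3 = 3.68686, K_B = 376.5/107.3 = 3.50885, K_C = 31.2/107.3 = 0.29077
Rachford–Rice: g(V/F) = Σ zᵢ(Kᵢ−1)/(1+V/F(Kᵢ−1)) = 0.
Feasibility: ΣzᵢKᵢ = 1.939, Σzᵢ/Kᵢ = 1.885 — both > 1, two phases present.
Newton–Raphson from V/F = 0.46:
  V/F = 0.460: g = 0.0502, g' = -1.263 → V/F = 0.500
Converged at V/F = 0.500.

V/F = 0.500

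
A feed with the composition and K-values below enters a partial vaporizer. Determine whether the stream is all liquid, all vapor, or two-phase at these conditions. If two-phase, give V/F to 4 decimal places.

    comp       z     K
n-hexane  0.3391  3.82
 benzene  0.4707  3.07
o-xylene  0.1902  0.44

all vapor

ΣzᵢKᵢ = 2.8241; Σzᵢ/Kᵢ = 0.6744.
Since Σzᵢ/Kᵢ < 1 the mixture is above its dew point — single vapor phase.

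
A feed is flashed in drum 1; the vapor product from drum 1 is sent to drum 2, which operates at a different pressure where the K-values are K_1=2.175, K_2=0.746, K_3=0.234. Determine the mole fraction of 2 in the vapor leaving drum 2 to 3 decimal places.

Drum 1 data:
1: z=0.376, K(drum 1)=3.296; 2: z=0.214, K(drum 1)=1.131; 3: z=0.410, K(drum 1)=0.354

Drum 1:
Let ψ₁ = V/F and solve Σ zᵢ(Kᵢ−1)/(1+ψ₁(Kᵢ−1)) = 0.
Feasibility: ΣzᵢKᵢ = 1.626, Σzᵢ/Kᵢ = 1.461 — both > 1, two phases present.
Newton–Raphson from ψ₁ = 0.33:
  ψ₁ = 0.330: g = 0.1814, g' = -0.921 → ψ₁ = 0.527
  ψ₁ = 0.527: g = 0.0154, g' = -0.802 → ψ₁ = 0.546
Converged at ψ₁ = 0.546.
Drum-1 compositions:
  1: x = 0.167, y = 0.550
  2: x = 0.200, y = 0.226
  3: x = 0.633, y = 0.224
Drum-2 feed = drum-1 vapor: z₂ = (0.5499, 0.2259, 0.2242).
Drum 2:
Let ψ₂ = V/F and solve Σ zᵢ(Kᵢ−1)/(1+ψ₂(Kᵢ−1)) = 0.
Feasibility: ΣzᵢKᵢ = 1.417, Σzᵢ/Kᵢ = 1.514 — both > 1, two phases present.
Newton iteration, ψ₂⁰ = 0.5:
  ψ₂ = 0.500: g = 0.0629, g' = -0.666 → ψ₂ = 0.594
  ψ₂ = 0.594: g = -0.0025, g' = -0.727 → ψ₂ = 0.591
Converged at ψ₂ = 0.591.
  1: x = 0.325, y = 0.706
  2: x = 0.266, y = 0.198
  3: x = 0.410, y = 0.096

y_2 (drum 2) = 0.198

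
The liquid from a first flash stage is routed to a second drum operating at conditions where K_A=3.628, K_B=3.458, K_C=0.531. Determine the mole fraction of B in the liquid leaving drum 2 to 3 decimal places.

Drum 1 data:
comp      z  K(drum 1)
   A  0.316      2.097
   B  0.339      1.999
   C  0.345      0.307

x_B (drum 2) = 0.084

Drum 1:
Material balance + equilibrium reduce to Σ zᵢ(Kᵢ−1)/(1+ψ₁(Kᵢ−1)) = 0.
Check two-phase: ΣzᵢKᵢ = 1.446 > 1 and Σzᵢ/Kᵢ = 1.444 > 1, so g(0) = 0.446 > 0 and g(1) = -0.444 < 0.
Newton iteration, ψ₁⁰ = 0.38:
  ψ₁ = 0.380: g = 0.1656, g' = -0.672 → ψ₁ = 0.626
  ψ₁ = 0.626: g = -0.0086, g' = -0.779 → ψ₁ = 0.615
Converged at ψ₁ = 0.615.
Drum-1 compositions:
  A: x = 0.189, y = 0.396
  B: x = 0.210, y = 0.420
  C: x = 0.601, y = 0.185
Drum-2 feed = drum-1 liquid: z₂ = (0.1887, 0.2100, 0.6014).
Drum 2:
Rachford–Rice: g(ψ₂) = Σ zᵢ(Kᵢ−1)/(1+ψ₂(Kᵢ−1)) = 0.
Check two-phase: ΣzᵢKᵢ = 1.730 > 1 and Σzᵢ/Kᵢ = 1.245 > 1, so g(0) = 0.730 > 0 and g(1) = -0.245 < 0.
Newton iteration, ψ₂⁰ = 0.66:
  ψ₂ = 0.660: g = -0.0303, g' = -0.636 → ψ₂ = 0.612
  ψ₂ = 0.612: g = 0.0004, g' = -0.654 → ψ₂ = 0.613
Converged at ψ₂ = 0.613.
  A: x = 0.072, y = 0.262
  B: x = 0.084, y = 0.290
  C: x = 0.844, y = 0.448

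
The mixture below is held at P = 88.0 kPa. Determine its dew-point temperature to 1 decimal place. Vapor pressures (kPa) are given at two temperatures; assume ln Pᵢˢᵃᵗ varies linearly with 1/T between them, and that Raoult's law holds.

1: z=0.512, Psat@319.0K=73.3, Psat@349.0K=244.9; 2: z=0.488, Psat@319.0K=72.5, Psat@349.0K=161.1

Dew-point temperature: Σzᵢ·P/Pᵢˢᵃᵗ(T) = 1. Interpolate ln Pᵢˢᵃᵗ = aᵢ + bᵢ/T.
  T = 319.0 K: ΣzᵢP/Pᵢˢᵃᵗ = 1.2070
  T = 349.0 K: ΣzᵢP/Pᵢˢᵃᵗ = 0.4505
  T = 334.0 K: ΣzᵢP/Pᵢˢᵃᵗ = 0.7176
  T = 326.5 K: ΣzᵢP/Pᵢˢᵃᵗ = 0.9238
  T = 322.8 K: ΣzᵢP/Pᵢˢᵃᵗ = 1.0521
  T = 324.6 K: ΣzᵢP/Pᵢˢᵃᵗ = 0.9871
Interpolating between 322.8 K and 324.6 K gives T ≈ 324.2 K.

T = 324.2 K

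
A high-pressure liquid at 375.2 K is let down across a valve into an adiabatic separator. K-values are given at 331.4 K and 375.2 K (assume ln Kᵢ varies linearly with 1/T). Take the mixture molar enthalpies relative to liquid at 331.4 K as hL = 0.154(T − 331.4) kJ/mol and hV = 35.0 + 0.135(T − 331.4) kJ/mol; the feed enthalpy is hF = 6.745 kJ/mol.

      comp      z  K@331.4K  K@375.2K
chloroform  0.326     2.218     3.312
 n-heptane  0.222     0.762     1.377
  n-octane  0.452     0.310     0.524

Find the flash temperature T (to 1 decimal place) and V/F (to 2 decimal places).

T = 338.5 K, V/F = 0.16

Adiabatic flash: solve Rachford–Rice at each trial T, then check hF = ψ·hV(T) + (1−ψ)·hL(T).
  T = 331.4 K: K = (2.218, 0.762, 0.310), RR gives ψ = 0.047, H_out = 1.635 kJ/mol
  T = 375.2 K: K = (3.312, 1.377, 0.524), RR gives ψ = 0.763, H_out = 32.803 kJ/mol
  T = 353.3 K: K = (2.744, 1.043, 0.410), RR gives ψ = 0.392, H_out = 16.929 kJ/mol
  T = 342.4 K: K = (2.477, 0.897, 0.358), RR gives ψ = 0.223, H_out = 9.460 kJ/mol
  T = 336.9 K: K = (2.346, 0.828, 0.334), RR gives ψ = 0.137, H_out = 5.619 kJ/mol
  T = 339.6 K: K = (2.410, 0.861, 0.346), RR gives ψ = 0.179, H_out = 7.517 kJ/mol
  T = 338.2 K: K = (2.377, 0.844, 0.339), RR gives ψ = 0.157, H_out = 6.536 kJ/mol
Linear interpolation between T = 338.2 (H_out = 6.536) and T = 339.6 (H_out = 7.517) on hF = 6.745 gives T ≈ 338.5 K, at which ψ = 0.16.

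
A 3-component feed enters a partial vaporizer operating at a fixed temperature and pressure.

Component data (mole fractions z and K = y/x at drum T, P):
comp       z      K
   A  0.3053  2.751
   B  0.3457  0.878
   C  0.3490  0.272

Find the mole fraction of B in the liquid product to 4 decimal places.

x_B = 0.3577

Newton iteration, V/F⁰ = 0.5:
  V/F = 0.5000: g = -0.15937, g' = -0.7292 → V/F = 0.2815
  V/F = 0.2815: g = -0.00512, g' = -0.7181 → V/F = 0.2743
Converged at V/F = 0.2743.
Compositions from xᵢ = zᵢ/(1+V/F(Kᵢ−1)), yᵢ = Kᵢxᵢ:
  A: x = 0.2062, y = 0.5673
  B: x = 0.3577, y = 0.3140
  C: x = 0.4361, y = 0.1186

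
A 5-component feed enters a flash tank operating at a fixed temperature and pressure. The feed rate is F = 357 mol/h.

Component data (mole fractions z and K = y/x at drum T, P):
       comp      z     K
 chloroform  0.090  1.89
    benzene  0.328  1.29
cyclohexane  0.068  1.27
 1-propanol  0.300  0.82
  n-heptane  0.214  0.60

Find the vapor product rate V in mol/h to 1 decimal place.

Newton–Raphson from β = 0.57:
  β = 0.570: g = -0.0204, g' = -0.125 → β = 0.407
  β = 0.407: g = -0.0001, g' = -0.125 → β = 0.406
Converged at β = 0.406.
Then V = β·F = 0.4063·357 = 145.0 mol/h and L = F − V = 212.0 mol/h.

V = 145.0 mol/h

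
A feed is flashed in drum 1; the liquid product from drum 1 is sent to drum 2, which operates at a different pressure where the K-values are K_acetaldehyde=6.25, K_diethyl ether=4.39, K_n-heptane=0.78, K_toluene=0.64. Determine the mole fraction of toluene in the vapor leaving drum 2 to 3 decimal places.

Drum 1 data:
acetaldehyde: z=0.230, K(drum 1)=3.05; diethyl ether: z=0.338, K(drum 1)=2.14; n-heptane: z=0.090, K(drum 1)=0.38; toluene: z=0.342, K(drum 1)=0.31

Drum 1:
Newton–Raphson from ψ₁ = 0.5:
  ψ₁ = 0.500: g = 0.0371, g' = -0.866 → ψ₁ = 0.543
Converged at ψ₁ = 0.543.
Drum-1 compositions:
  acetaldehyde: x = 0.109, y = 0.332
  diethyl ether: x = 0.209, y = 0.447
  n-heptane: x = 0.136, y = 0.052
  toluene: x = 0.547, y = 0.169
Drum-2 feed = drum-1 liquid: z₂ = (0.1089, 0.2088, 0.1356, 0.5467).
Drum 2:
Rachford–Rice: g(ψ₂) = Σ zᵢ(Kᵢ−1)/(1+ψ₂(Kᵢ−1)) = 0.
Feasibility: ΣzᵢKᵢ = 2.053, Σzᵢ/Kᵢ = 1.093 — both > 1, two phases present.
Newton–Raphson from ψ₂ = 0.5:
  ψ₂ = 0.500: g = 0.1469, g' = -0.672 → ψ₂ = 0.718
  ψ₂ = 0.718: g = 0.0250, g' = -0.473 → ψ₂ = 0.771
  ψ₂ = 0.771: g = 0.0007, g' = -0.447 → ψ₂ = 0.773
Converged at ψ₂ = 0.773.
  acetaldehyde: x = 0.022, y = 0.135
  diethyl ether: x = 0.058, y = 0.253
  n-heptane: x = 0.163, y = 0.127
  toluene: x = 0.757, y = 0.485

y_toluene (drum 2) = 0.485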